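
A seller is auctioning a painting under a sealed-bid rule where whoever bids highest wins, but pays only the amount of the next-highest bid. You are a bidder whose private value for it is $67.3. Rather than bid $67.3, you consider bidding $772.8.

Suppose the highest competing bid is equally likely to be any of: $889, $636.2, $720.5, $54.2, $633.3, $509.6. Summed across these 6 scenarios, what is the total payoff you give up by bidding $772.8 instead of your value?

$2230.4

The deviation costs you only when the competing bid falls strictly between $67.3 and $772.8; elsewhere both bids give the same outcome.
$889: outcomes coincide → loss $0.
$636.2: truthful payoff $0, deviation payoff −$568.9 → loss $568.9.
$720.5: truthful payoff $0, deviation payoff −$653.2 → loss $653.2.
$54.2: outcomes coincide → loss $0.
$633.3: truthful payoff $0, deviation payoff −$566 → loss $566.
$509.6: truthful payoff $0, deviation payoff −$442.3 → loss $442.3.
Total loss = $568.9 + $653.2 + $566 + $442.3 = $2230.4.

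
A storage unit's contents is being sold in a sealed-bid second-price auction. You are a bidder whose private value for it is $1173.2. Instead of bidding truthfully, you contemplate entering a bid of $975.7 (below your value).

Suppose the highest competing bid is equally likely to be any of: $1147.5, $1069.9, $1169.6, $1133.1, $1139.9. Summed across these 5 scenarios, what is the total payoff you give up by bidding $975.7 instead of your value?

$206

The deviation costs you only when the competing bid falls strictly between $975.7 and $1173.2; elsewhere both bids give the same outcome.
$1147.5: truthful payoff $25.7, deviation payoff $0 → loss $25.7.
$1069.9: truthful payoff $103.3, deviation payoff $0 → loss $103.3.
$1169.6: truthful payoff $3.6, deviation payoff $0 → loss $3.6.
$1133.1: truthful payoff $40.1, deviation payoff $0 → loss $40.1.
$1139.9: truthful payoff $33.3, deviation payoff $0 → loss $33.3.
Total loss = $25.7 + $103.3 + $3.6 + $40.1 + $33.3 = $206.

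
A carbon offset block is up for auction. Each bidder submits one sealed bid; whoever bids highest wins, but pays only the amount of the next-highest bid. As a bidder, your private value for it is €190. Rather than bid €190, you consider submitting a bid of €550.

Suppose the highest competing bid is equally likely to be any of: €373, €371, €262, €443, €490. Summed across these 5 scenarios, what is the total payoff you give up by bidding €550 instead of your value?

The deviation costs you only when the competing bid falls strictly between €190 and €550; elsewhere both bids give the same outcome.
€373: truthful payoff €0, deviation payoff −€183 → loss €183.
€371: truthful payoff €0, deviation payoff −€181 → loss €181.
€262: truthful payoff €0, deviation payoff −€72 → loss €72.
€443: truthful payoff €0, deviation payoff −€253 → loss €253.
€490: truthful payoff €0, deviation payoff −€300 → loss €300.
Total loss = €183 + €181 + €72 + €253 + €300 = €989.
Because the price is fixed by the runner-up's bid, deviating from your value can only change a good outcome into a bad one — never the reverse.

€989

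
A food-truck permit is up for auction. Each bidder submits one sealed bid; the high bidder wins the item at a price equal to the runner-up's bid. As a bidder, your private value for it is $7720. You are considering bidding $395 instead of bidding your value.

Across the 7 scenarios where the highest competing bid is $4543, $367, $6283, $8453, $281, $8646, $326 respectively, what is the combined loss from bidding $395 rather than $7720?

$4614

The deviation costs you only when the competing bid falls strictly between $395 and $7720; elsewhere both bids give the same outcome.
$4543: truthful payoff $3177, deviation payoff $0 → loss $3177.
$367: outcomes coincide → loss $0.
$6283: truthful payoff $1437, deviation payoff $0 → loss $1437.
$8453: outcomes coincide → loss $0.
$281: outcomes coincide → loss $0.
$8646: outcomes coincide → loss $0.
$326: outcomes coincide → loss $0.
Total loss = $3177 + $1437 = $4614.
Because the price is fixed by the runner-up's bid, deviating from your value can only change a good outcome into a bad one — never the reverse.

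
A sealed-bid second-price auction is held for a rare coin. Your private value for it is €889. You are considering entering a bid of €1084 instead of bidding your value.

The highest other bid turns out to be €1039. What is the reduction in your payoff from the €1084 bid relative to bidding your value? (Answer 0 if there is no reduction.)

Bidding your value €889: you lose (since €889 < €1039). Payoff €0.
Bidding €1084: you win and pay €1039. Payoff €889 − €1039 = −€150.
The competing bid €1039 lies between your value and your inflated bid, so overbidding wins an item priced above your value.
Loss from deviating = €0 − (−€150) = €150.

€150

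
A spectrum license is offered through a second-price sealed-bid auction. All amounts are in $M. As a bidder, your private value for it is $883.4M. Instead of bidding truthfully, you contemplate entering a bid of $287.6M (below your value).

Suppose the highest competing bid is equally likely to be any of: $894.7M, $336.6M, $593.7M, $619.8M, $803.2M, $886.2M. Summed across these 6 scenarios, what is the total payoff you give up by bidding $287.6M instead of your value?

$1180.3M

The deviation costs you only when the competing bid falls strictly between $287.6M and $883.4M; elsewhere both bids give the same outcome.
$894.7M: outcomes coincide → loss $0M.
$336.6M: truthful payoff $546.8M, deviation payoff $0M → loss $546.8M.
$593.7M: truthful payoff $289.7M, deviation payoff $0M → loss $289.7M.
$619.8M: truthful payoff $263.6M, deviation payoff $0M → loss $263.6M.
$803.2M: truthful payoff $80.2M, deviation payoff $0M → loss $80.2M.
$886.2M: outcomes coincide → loss $0M.
Total loss = $546.8M + $289.7M + $263.6M + $80.2M = $1180.3M.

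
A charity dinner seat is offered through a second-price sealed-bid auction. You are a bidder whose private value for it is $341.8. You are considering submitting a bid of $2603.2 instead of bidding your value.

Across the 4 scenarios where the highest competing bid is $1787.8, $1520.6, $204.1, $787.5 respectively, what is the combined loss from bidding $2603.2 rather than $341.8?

The deviation costs you only when the competing bid falls strictly between $341.8 and $2603.2; elsewhere both bids give the same outcome.
$1787.8: truthful payoff $0, deviation payoff −$1446 → loss $1446.
$1520.6: truthful payoff $0, deviation payoff −$1178.8 → loss $1178.8.
$204.1: outcomes coincide → loss $0.
$787.5: truthful payoff $0, deviation payoff −$445.7 → loss $445.7.
Total loss = $1446 + $1178.8 + $445.7 = $3070.5.

$3070.5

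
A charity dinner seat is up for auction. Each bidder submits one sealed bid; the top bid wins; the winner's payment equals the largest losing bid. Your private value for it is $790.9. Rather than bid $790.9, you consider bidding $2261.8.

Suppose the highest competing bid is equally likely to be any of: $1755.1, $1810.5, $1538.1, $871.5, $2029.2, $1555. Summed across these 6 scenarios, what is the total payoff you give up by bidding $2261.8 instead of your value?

The deviation costs you only when the competing bid falls strictly between $790.9 and $2261.8; elsewhere both bids give the same outcome.
$1755.1: truthful payoff $0, deviation payoff −$964.2 → loss $964.2.
$1810.5: truthful payoff $0, deviation payoff −$1019.6 → loss $1019.6.
$1538.1: truthful payoff $0, deviation payoff −$747.2 → loss $747.2.
$871.5: truthful payoff $0, deviation payoff −$80.6 → loss $80.6.
$2029.2: truthful payoff $0, deviation payoff −$1238.3 → loss $1238.3.
$1555: truthful payoff $0, deviation payoff −$764.1 → loss $764.1.
Total loss = $964.2 + $1019.6 + $747.2 + $80.6 + $1238.3 + $764.1 = $4814.

$4814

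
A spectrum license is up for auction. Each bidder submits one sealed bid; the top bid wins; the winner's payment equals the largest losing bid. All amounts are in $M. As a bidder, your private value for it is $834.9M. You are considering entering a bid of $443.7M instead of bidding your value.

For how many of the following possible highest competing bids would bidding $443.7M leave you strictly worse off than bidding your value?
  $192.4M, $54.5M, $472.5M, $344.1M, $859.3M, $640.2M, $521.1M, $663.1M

4

The deviation hurts exactly when the highest competing bid lies strictly between $443.7M and $834.9M — underbidding then forfeits a profitable win.
$192.4M: below both → same outcome either way.
$54.5M: below both → same outcome either way.
$472.5M: inside the interval → strictly worse (loss $362.4M).
$344.1M: below both → same outcome either way.
$859.3M: above both → same outcome either way.
$640.2M: inside the interval → strictly worse (loss $194.7M).
$521.1M: inside the interval → strictly worse (loss $313.8M).
$663.1M: inside the interval → strictly worse (loss $171.8M).
Count: 4.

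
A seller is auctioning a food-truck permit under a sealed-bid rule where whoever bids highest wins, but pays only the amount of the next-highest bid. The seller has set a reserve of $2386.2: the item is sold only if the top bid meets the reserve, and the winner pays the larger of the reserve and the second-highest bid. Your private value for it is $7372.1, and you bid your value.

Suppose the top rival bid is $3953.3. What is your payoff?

$3418.8

Your bid $7372.1 is the highest and exceeds the reserve.
Price = max(second-highest bid, reserve) = max($3953.3, $2386.2) = $3953.3.
Payoff = $7372.1 − $3953.3 = $3418.8.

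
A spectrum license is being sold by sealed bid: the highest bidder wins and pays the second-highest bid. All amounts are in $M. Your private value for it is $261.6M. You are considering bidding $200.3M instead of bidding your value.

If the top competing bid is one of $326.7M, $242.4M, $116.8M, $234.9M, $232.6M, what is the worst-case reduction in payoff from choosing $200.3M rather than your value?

$29M

$326.7M: same outcome either way → loss $0M.
$242.4M: truthful gives $19.2M, deviation gives $0M → loss $19.2M.
$116.8M: same outcome either way → loss $0M.
$234.9M: truthful gives $26.7M, deviation gives $0M → loss $26.7M.
$232.6M: truthful gives $29M, deviation gives $0M → loss $29M.
Maximum loss: $29M.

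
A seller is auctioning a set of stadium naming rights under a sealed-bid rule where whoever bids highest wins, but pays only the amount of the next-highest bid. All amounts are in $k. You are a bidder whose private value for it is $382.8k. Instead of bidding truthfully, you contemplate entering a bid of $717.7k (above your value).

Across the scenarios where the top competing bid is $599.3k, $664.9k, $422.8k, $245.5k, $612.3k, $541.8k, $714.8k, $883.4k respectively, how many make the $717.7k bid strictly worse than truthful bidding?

The deviation hurts exactly when the highest competing bid lies strictly between $382.8k and $717.7k — overbidding then wins at a price above your value.
$599.3k: inside the interval → strictly worse (loss $216.5k).
$664.9k: inside the interval → strictly worse (loss $282.1k).
$422.8k: inside the interval → strictly worse (loss $40k).
$245.5k: below both → same outcome either way.
$612.3k: inside the interval → strictly worse (loss $229.5k).
$541.8k: inside the interval → strictly worse (loss $159k).
$714.8k: inside the interval → strictly worse (loss $332k).
$883.4k: above both → same outcome either way.
Count: 6.

6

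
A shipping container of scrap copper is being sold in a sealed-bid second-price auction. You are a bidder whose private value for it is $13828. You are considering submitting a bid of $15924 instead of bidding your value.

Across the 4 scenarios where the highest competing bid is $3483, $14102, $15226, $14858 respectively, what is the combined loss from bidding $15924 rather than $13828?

$2702

The deviation costs you only when the competing bid falls strictly between $13828 and $15924; elsewhere both bids give the same outcome.
$3483: outcomes coincide → loss $0.
$14102: truthful payoff $0, deviation payoff −$274 → loss $274.
$15226: truthful payoff $0, deviation payoff −$1398 → loss $1398.
$14858: truthful payoff $0, deviation payoff −$1030 → loss $1030.
Total loss = $274 + $1398 + $1030 = $2702.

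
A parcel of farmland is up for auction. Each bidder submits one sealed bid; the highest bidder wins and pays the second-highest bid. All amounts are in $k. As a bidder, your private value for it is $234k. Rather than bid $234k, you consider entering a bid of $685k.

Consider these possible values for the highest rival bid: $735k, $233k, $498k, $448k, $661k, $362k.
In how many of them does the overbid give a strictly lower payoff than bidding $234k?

4

The deviation hurts exactly when the highest competing bid lies strictly between $234k and $685k — overbidding then wins at a price above your value.
$735k: above both → same outcome either way.
$233k: below both → same outcome either way.
$498k: inside the interval → strictly worse (loss $264k).
$448k: inside the interval → strictly worse (loss $214k).
$661k: inside the interval → strictly worse (loss $427k).
$362k: inside the interval → strictly worse (loss $128k).
Count: 4.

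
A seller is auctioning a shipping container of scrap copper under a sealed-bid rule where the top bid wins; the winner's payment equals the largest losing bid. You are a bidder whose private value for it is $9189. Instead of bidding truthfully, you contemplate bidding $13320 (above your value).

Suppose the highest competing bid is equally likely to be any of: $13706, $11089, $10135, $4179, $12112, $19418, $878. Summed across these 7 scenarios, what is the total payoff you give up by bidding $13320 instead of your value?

The deviation costs you only when the competing bid falls strictly between $9189 and $13320; elsewhere both bids give the same outcome.
$13706: outcomes coincide → loss $0.
$11089: truthful payoff $0, deviation payoff −$1900 → loss $1900.
$10135: truthful payoff $0, deviation payoff −$946 → loss $946.
$4179: outcomes coincide → loss $0.
$12112: truthful payoff $0, deviation payoff −$2923 → loss $2923.
$19418: outcomes coincide → loss $0.
$878: outcomes coincide → loss $0.
Total loss = $1900 + $946 + $2923 = $5769.
Truthful bidding weakly dominates here: raising your bid can only win items priced above your value, and lowering it can only forfeit items priced below.

$5769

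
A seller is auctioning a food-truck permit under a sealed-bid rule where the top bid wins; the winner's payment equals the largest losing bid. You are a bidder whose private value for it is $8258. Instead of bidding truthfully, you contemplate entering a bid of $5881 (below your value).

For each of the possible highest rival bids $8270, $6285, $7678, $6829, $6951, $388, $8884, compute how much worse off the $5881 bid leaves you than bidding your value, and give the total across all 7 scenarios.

The deviation costs you only when the competing bid falls strictly between $5881 and $8258; elsewhere both bids give the same outcome.
$8270: outcomes coincide → loss $0.
$6285: truthful payoff $1973, deviation payoff $0 → loss $1973.
$7678: truthful payoff $580, deviation payoff $0 → loss $580.
$6829: truthful payoff $1429, deviation payoff $0 → loss $1429.
$6951: truthful payoff $1307, deviation payoff $0 → loss $1307.
$388: outcomes coincide → loss $0.
$8884: outcomes coincide → loss $0.
Total loss = $1973 + $580 + $1429 + $1307 = $5289.
Truthful bidding weakly dominates here: raising your bid can only win items priced above your value, and lowering it can only forfeit items priced below.

$5289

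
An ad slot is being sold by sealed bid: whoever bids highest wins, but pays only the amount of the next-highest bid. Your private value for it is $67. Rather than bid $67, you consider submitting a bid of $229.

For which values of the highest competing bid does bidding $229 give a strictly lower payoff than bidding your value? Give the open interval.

If the competing bid is below $67, both bids win at the same price — no difference.
If it is above $229, both bids lose — no difference.
If it lies strictly between $67 and $229, bidding your value loses (payoff 0) while bidding $229 wins at a price above your value (payoff negative).
So the deviation strictly hurts on the open interval ($67, $229).
In a second-price auction your bid sets only whether you win, not what you pay, so bidding your true value is weakly dominant.

($67, $229)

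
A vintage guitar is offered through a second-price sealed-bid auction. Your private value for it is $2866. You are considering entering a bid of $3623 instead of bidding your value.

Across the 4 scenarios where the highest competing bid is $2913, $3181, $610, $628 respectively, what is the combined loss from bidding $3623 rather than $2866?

$362

The deviation costs you only when the competing bid falls strictly between $2866 and $3623; elsewhere both bids give the same outcome.
$2913: truthful payoff $0, deviation payoff −$47 → loss $47.
$3181: truthful payoff $0, deviation payoff −$315 → loss $315.
$610: outcomes coincide → loss $0.
$628: outcomes coincide → loss $0.
Total loss = $47 + $315 = $362.
Because the price is fixed by the runner-up's bid, deviating from your value can only change a good outcome into a bad one — never the reverse.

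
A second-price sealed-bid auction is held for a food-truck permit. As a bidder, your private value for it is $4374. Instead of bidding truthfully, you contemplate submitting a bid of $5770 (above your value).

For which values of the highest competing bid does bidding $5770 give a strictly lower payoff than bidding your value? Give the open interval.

($4374, $5770)

If the competing bid is below $4374, both bids win at the same price — no difference.
If it is above $5770, both bids lose — no difference.
If it lies strictly between $4374 and $5770, bidding your value loses (payoff 0) while bidding $5770 wins at a price above your value (payoff negative).
So the deviation strictly hurts on the open interval ($4374, $5770).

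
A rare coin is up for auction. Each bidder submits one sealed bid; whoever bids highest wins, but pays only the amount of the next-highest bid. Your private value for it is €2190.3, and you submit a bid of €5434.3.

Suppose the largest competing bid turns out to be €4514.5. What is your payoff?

Your bid €5434.3 exceeds the highest competing bid €4514.5, so you win.
In a second-price auction the winner pays the second-highest bid, €4514.5.
Payoff = value − price = €2190.3 − €4514.5 = −€2324.2.

−€2324.2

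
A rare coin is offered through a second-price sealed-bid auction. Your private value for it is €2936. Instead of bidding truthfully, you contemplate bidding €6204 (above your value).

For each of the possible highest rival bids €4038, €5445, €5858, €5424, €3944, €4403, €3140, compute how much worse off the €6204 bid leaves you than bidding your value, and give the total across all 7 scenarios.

€11700

The deviation costs you only when the competing bid falls strictly between €2936 and €6204; elsewhere both bids give the same outcome.
€4038: truthful payoff €0, deviation payoff −€1102 → loss €1102.
€5445: truthful payoff €0, deviation payoff −€2509 → loss €2509.
€5858: truthful payoff €0, deviation payoff −€2922 → loss €2922.
€5424: truthful payoff €0, deviation payoff −€2488 → loss €2488.
€3944: truthful payoff €0, deviation payoff −€1008 → loss €1008.
€4403: truthful payoff €0, deviation payoff −€1467 → loss €1467.
€3140: truthful payoff €0, deviation payoff −€204 → loss €204.
Total loss = €1102 + €2509 + €2922 + €2488 + €1008 + €1467 + €204 = €11700.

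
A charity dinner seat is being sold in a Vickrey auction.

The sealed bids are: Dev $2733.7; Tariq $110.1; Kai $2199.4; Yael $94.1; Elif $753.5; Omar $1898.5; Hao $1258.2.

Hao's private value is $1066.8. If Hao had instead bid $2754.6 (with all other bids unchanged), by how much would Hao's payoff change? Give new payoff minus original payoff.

−$1666.9

The highest bid among the other bidders is $2733.7; Hao's bid doesn't change that.
Original bid $1258.2: Hao is not highest (top rival bid is $2733.7); payoff $0.
Alternative bid $2754.6: Hao is highest, pays the top rival bid $2733.7; payoff $1066.8 − $2733.7 = −$1666.9.
Change in payoff = −$1666.9 − ($0) = −$1666.9.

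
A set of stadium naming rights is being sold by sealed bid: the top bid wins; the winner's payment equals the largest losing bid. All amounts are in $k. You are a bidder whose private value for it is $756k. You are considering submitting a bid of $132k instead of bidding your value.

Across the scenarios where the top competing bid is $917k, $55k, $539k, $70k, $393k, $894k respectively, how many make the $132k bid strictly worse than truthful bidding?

The deviation hurts exactly when the highest competing bid lies strictly between $132k and $756k — underbidding then forfeits a profitable win.
$917k: above both → same outcome either way.
$55k: below both → same outcome either way.
$539k: inside the interval → strictly worse (loss $217k).
$70k: below both → same outcome either way.
$393k: inside the interval → strictly worse (loss $363k).
$894k: above both → same outcome either way.
Count: 2.

2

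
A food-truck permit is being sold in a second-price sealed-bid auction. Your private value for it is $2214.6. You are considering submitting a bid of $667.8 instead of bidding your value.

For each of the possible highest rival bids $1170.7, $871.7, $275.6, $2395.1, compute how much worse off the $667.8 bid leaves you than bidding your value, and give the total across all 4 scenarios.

The deviation costs you only when the competing bid falls strictly between $667.8 and $2214.6; elsewhere both bids give the same outcome.
$1170.7: truthful payoff $1043.9, deviation payoff $0 → loss $1043.9.
$871.7: truthful payoff $1342.9, deviation payoff $0 → loss $1342.9.
$275.6: outcomes coincide → loss $0.
$2395.1: outcomes coincide → loss $0.
Total loss = $1043.9 + $1342.9 = $2386.8.

$2386.8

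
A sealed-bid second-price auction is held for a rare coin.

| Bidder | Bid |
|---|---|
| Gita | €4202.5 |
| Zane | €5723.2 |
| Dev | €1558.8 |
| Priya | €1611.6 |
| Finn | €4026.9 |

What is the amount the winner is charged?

€4202.5

Highest bid: Zane at €5723.2, so Zane wins.
Second-highest bid: Gita at €4202.5 — that is the price the winner pays.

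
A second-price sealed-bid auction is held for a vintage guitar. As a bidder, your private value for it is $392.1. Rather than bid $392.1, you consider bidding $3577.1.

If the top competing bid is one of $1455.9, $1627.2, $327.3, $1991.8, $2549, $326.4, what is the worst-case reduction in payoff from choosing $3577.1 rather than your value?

$2156.9

$1455.9: truthful gives $0, deviation gives −$1063.8 → loss $1063.8.
$1627.2: truthful gives $0, deviation gives −$1235.1 → loss $1235.1.
$327.3: same outcome either way → loss $0.
$1991.8: truthful gives $0, deviation gives −$1599.7 → loss $1599.7.
$2549: truthful gives $0, deviation gives −$2156.9 → loss $2156.9.
$326.4: same outcome either way → loss $0.
Maximum loss: $2156.9.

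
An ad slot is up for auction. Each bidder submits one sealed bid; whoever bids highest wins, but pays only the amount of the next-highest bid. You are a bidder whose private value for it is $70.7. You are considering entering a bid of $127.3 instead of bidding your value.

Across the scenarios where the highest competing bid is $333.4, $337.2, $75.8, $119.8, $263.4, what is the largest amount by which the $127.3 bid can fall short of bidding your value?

$49.1

$333.4: same outcome either way → loss $0.
$337.2: same outcome either way → loss $0.
$75.8: truthful gives $0, deviation gives −$5.1 → loss $5.1.
$119.8: truthful gives $0, deviation gives −$49.1 → loss $49.1.
$263.4: same outcome either way → loss $0.
Maximum loss: $49.1.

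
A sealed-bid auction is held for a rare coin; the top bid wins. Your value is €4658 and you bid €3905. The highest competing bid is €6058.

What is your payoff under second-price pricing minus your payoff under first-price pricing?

Your bid €3905 is below €6058, so you lose under either rule.
Payoff is €0 in both cases; difference = €0.

€0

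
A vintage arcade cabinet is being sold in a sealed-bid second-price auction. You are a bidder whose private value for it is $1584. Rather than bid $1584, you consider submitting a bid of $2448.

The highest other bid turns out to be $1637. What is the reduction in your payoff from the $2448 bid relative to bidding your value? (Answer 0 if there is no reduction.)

$53

Bidding your value $1584: you lose (since $1584 < $1637). Payoff $0.
Bidding $2448: you win and pay $1637. Payoff $1584 − $1637 = −$53.
The competing bid $1637 lies between your value and your inflated bid, so overbidding wins an item priced above your value.
Loss from deviating = $0 − (−$53) = $53.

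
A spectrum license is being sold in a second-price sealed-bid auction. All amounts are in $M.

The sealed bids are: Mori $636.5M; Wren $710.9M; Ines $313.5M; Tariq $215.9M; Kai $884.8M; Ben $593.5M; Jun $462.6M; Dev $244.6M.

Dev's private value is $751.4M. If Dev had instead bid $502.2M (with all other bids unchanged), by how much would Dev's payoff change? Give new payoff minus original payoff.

$0M

The highest bid among the other bidders is $884.8M; Dev's bid doesn't change that.
Original bid $244.6M: Dev is not highest (top rival bid is $884.8M); payoff $0M.
Alternative bid $502.2M: Dev is not highest (top rival bid is $884.8M); payoff $0M.
Change in payoff = $0M − ($0M) = $0M.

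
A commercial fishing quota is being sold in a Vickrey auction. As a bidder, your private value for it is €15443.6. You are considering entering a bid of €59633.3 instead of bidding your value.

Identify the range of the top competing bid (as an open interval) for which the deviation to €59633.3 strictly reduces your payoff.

(€15443.6, €59633.3)

If the competing bid is below €15443.6, both bids win at the same price — no difference.
If it is above €59633.3, both bids lose — no difference.
If it lies strictly between €15443.6 and €59633.3, bidding your value loses (payoff 0) while bidding €59633.3 wins at a price above your value (payoff negative).
So the deviation strictly hurts on the open interval (€15443.6, €59633.3).
Because the price is fixed by the runner-up's bid, deviating from your value can only change a good outcome into a bad one — never the reverse.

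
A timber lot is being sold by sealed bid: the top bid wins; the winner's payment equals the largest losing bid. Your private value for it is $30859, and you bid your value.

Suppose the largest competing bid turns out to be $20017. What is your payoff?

$10842

Your bid $30859 exceeds the highest competing bid $20017, so you win.
In a second-price auction the winner pays the second-highest bid, $20017.
Payoff = value − price = $30859 − $20017 = $10842.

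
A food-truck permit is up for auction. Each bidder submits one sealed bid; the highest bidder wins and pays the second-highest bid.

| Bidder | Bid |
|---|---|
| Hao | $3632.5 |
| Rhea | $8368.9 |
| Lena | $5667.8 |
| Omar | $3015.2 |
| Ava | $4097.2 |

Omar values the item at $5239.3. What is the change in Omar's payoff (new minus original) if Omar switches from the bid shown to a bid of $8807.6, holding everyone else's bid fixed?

The highest bid among the other bidders is $8368.9; Omar's bid doesn't change that.
Original bid $3015.2: Omar is not highest (top rival bid is $8368.9); payoff $0.
Alternative bid $8807.6: Omar is highest, pays the top rival bid $8368.9; payoff $5239.3 − $8368.9 = −$3129.6.
Change in payoff = −$3129.6 − ($0) = −$3129.6.

−$3129.6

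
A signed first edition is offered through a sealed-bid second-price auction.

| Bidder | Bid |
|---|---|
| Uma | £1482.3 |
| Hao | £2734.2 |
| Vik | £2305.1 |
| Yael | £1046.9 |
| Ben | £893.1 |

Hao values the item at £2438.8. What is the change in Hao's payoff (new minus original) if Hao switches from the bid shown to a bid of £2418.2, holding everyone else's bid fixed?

The highest bid among the other bidders is £2305.1; Hao's bid doesn't change that.
Original bid £2734.2: Hao is highest, pays the top rival bid £2305.1; payoff £2438.8 − £2305.1 = £133.7.
Alternative bid £2418.2: Hao is highest, pays the top rival bid £2305.1; payoff £2438.8 − £2305.1 = £133.7.
Change in payoff = £133.7 − (£133.7) = £0.

£0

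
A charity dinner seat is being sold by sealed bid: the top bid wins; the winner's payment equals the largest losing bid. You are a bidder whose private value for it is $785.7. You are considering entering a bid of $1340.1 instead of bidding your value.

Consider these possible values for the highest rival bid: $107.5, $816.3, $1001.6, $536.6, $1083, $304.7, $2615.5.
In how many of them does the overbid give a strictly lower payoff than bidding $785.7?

The deviation hurts exactly when the highest competing bid lies strictly between $785.7 and $1340.1 — overbidding then wins at a price above your value.
$107.5: below both → same outcome either way.
$816.3: inside the interval → strictly worse (loss $30.6).
$1001.6: inside the interval → strictly worse (loss $215.9).
$536.6: below both → same outcome either way.
$1083: inside the interval → strictly worse (loss $297.3).
$304.7: below both → same outcome either way.
$2615.5: above both → same outcome either way.
Count: 3.

3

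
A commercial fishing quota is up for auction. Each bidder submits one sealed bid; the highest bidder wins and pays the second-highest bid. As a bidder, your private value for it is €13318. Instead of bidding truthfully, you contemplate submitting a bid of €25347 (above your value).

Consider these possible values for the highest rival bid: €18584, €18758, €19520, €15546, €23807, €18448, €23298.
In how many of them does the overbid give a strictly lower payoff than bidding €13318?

7

The deviation hurts exactly when the highest competing bid lies strictly between €13318 and €25347 — overbidding then wins at a price above your value.
€18584: inside the interval → strictly worse (loss €5266).
€18758: inside the interval → strictly worse (loss €5440).
€19520: inside the interval → strictly worse (loss €6202).
€15546: inside the interval → strictly worse (loss €2228).
€23807: inside the interval → strictly worse (loss €10489).
€18448: inside the interval → strictly worse (loss €5130).
€23298: inside the interval → strictly worse (loss €9980).
Count: 7.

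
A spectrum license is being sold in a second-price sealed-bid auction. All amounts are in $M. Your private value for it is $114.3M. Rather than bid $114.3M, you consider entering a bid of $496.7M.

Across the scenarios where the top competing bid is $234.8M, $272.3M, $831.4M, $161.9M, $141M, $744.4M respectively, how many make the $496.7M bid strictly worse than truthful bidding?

The deviation hurts exactly when the highest competing bid lies strictly between $114.3M and $496.7M — overbidding then wins at a price above your value.
$234.8M: inside the interval → strictly worse (loss $120.5M).
$272.3M: inside the interval → strictly worse (loss $158M).
$831.4M: above both → same outcome either way.
$161.9M: inside the interval → strictly worse (loss $47.6M).
$141M: inside the interval → strictly worse (loss $26.7M).
$744.4M: above both → same outcome either way.
Count: 4.

4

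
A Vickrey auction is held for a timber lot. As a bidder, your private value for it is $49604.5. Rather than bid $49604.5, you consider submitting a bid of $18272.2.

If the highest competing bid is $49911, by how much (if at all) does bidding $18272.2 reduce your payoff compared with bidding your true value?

$0

Bidding your value $49604.5: you lose (since $49604.5 < $49911). Payoff $0.
Bidding $18272.2: you lose. Payoff $0.
Difference = $0 − $0 = $0; both bids lead to the same outcome because the competing bid is above both your value and your alternative bid.
In a second-price auction your bid sets only whether you win, not what you pay, so bidding your true value is weakly dominant.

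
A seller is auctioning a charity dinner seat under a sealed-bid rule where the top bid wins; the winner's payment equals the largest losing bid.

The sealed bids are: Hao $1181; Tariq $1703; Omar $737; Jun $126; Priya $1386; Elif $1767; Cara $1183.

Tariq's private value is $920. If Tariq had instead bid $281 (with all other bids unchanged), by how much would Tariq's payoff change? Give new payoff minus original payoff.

$0

The highest bid among the other bidders is $1767; Tariq's bid doesn't change that.
Original bid $1703: Tariq is not highest (top rival bid is $1767); payoff $0.
Alternative bid $281: Tariq is not highest (top rival bid is $1767); payoff $0.
Change in payoff = $0 − ($0) = $0.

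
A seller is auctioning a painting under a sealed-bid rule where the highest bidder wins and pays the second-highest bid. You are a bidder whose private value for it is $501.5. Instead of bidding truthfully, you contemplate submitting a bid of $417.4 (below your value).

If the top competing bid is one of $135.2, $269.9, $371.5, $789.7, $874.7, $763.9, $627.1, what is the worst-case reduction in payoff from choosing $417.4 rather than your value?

$135.2: same outcome either way → loss $0.
$269.9: same outcome either way → loss $0.
$371.5: same outcome either way → loss $0.
$789.7: same outcome either way → loss $0.
$874.7: same outcome either way → loss $0.
$763.9: same outcome either way → loss $0.
$627.1: same outcome either way → loss $0.
Maximum loss: $0.

$0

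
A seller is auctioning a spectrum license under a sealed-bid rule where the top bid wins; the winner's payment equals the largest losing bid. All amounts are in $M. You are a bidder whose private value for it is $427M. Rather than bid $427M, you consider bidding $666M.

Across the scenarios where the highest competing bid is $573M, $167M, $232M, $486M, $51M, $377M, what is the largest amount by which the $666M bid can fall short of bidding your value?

$146M

$573M: truthful gives $0M, deviation gives −$146M → loss $146M.
$167M: same outcome either way → loss $0M.
$232M: same outcome either way → loss $0M.
$486M: truthful gives $0M, deviation gives −$59M → loss $59M.
$51M: same outcome either way → loss $0M.
$377M: same outcome either way → loss $0M.
Maximum loss: $146M.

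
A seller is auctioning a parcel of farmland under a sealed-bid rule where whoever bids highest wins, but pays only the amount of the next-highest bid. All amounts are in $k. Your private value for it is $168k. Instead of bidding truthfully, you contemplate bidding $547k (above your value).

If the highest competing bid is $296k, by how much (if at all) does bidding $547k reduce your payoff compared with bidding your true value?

$128k

Bidding your value $168k: you lose (since $168k < $296k). Payoff $0k.
Bidding $547k: you win and pay $296k. Payoff $168k − $296k = −$128k.
The competing bid $296k lies between your value and your inflated bid, so overbidding wins an item priced above your value.
Loss from deviating = $0k − (−$128k) = $128k.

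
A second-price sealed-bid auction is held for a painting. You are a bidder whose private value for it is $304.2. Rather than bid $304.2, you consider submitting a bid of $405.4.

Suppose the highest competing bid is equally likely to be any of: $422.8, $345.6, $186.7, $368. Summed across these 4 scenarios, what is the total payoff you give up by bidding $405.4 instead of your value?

The deviation costs you only when the competing bid falls strictly between $304.2 and $405.4; elsewhere both bids give the same outcome.
$422.8: outcomes coincide → loss $0.
$345.6: truthful payoff $0, deviation payoff −$41.4 → loss $41.4.
$186.7: outcomes coincide → loss $0.
$368: truthful payoff $0, deviation payoff −$63.8 → loss $63.8.
Total loss = $41.4 + $63.8 = $105.2.

$105.2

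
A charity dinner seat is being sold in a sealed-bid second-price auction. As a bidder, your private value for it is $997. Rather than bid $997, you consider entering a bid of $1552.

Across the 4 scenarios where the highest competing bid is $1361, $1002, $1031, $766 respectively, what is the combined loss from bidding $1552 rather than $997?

The deviation costs you only when the competing bid falls strictly between $997 and $1552; elsewhere both bids give the same outcome.
$1361: truthful payoff $0, deviation payoff −$364 → loss $364.
$1002: truthful payoff $0, deviation payoff −$5 → loss $5.
$1031: truthful payoff $0, deviation payoff −$34 → loss $34.
$766: outcomes coincide → loss $0.
Total loss = $364 + $5 + $34 = $403.
Truthful bidding weakly dominates here: raising your bid can only win items priced above your value, and lowering it can only forfeit items priced below.

$403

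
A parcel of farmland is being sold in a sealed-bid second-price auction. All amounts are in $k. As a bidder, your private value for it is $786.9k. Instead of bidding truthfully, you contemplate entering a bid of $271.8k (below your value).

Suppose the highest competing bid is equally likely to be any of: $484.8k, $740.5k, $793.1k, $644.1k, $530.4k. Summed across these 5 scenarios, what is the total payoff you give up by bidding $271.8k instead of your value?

$747.8k

The deviation costs you only when the competing bid falls strictly between $271.8k and $786.9k; elsewhere both bids give the same outcome.
$484.8k: truthful payoff $302.1k, deviation payoff $0k → loss $302.1k.
$740.5k: truthful payoff $46.4k, deviation payoff $0k → loss $46.4k.
$793.1k: outcomes coincide → loss $0k.
$644.1k: truthful payoff $142.8k, deviation payoff $0k → loss $142.8k.
$530.4k: truthful payoff $256.5k, deviation payoff $0k → loss $256.5k.
Total loss = $302.1k + $46.4k + $142.8k + $256.5k = $747.8k.
Because the price is fixed by the runner-up's bid, deviating from your value can only change a good outcome into a bad one — never the reverse.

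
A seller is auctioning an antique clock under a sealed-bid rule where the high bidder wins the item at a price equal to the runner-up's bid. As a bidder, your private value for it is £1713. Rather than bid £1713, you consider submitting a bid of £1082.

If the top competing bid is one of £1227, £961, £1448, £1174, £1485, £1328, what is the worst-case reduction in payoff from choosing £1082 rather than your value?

£539

£1227: truthful gives £486, deviation gives £0 → loss £486.
£961: same outcome either way → loss £0.
£1448: truthful gives £265, deviation gives £0 → loss £265.
£1174: truthful gives £539, deviation gives £0 → loss £539.
£1485: truthful gives £228, deviation gives £0 → loss £228.
£1328: truthful gives £385, deviation gives £0 → loss £385.
Maximum loss: £539.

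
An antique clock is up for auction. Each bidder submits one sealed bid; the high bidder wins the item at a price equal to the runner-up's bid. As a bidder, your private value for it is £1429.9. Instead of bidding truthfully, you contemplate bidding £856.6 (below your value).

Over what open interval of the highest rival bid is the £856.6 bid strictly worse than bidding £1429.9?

(£856.6, £1429.9)

If the competing bid is below £856.6, both bids win at the same price — no difference.
If it is above £1429.9, both bids lose — no difference.
If it lies strictly between £856.6 and £1429.9, bidding your value wins at a price below your value (positive payoff) while bidding £856.6 loses (payoff 0).
So the deviation strictly hurts on the open interval (£856.6, £1429.9).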